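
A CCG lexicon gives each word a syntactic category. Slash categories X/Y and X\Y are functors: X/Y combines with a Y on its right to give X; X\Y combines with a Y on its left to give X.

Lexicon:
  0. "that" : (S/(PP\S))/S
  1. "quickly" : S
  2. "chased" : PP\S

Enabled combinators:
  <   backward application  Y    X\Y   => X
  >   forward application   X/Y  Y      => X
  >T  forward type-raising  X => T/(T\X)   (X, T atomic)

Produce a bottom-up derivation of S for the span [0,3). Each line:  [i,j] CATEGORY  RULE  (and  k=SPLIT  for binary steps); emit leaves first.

[0,1] (S/(PP\S))/S  lex  "that"
[1,2] S  lex  "quickly"
[0,2] S/(PP\S)  >  k=1
[2,3] PP\S  lex  "chased"
[0,3] S  >  k=2

[0,3] S   >
  [0,2] S/(PP\S)   >
    [0,1] "that" : (S/(PP\S))/S
    [1,2] "quickly" : S
  [2,3] "chased" : PP\S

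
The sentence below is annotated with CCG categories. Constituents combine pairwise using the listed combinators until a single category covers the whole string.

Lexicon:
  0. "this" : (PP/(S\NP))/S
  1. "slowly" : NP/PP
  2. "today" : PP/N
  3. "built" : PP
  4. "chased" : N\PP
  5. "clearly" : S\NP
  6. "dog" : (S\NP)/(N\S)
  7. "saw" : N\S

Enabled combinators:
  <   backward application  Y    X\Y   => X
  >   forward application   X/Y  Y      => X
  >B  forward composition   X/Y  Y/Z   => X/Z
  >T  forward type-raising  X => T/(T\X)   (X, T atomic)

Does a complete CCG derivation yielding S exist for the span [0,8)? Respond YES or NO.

(PP/(S\NP))/S NP/PP PP/N PP N\PP S\NP (S\NP)/(N\S) N\S
CKY chart[0,8] = {N/(N\PP), NP/(NP\PP), PP, PP/(PP\PP), S/(S\PP)}; S ∉ chart

NO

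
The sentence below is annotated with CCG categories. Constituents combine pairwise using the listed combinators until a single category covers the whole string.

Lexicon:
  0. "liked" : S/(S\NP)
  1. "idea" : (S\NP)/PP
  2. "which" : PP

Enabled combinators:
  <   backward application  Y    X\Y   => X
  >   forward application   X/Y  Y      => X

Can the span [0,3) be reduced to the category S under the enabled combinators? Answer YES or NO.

YES

[0,3] S   >
  [0,1] "liked" : S/(S\NP)
  [1,3] S\NP   >
    [1,2] "idea" : (S\NP)/PP
    [2,3] "which" : PP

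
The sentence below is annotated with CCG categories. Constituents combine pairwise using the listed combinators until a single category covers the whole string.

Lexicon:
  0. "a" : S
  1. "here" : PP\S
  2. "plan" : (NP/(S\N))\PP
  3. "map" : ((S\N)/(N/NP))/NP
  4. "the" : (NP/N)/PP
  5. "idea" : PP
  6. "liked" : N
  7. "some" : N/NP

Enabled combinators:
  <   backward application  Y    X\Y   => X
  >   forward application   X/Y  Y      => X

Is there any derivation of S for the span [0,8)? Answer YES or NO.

NO

S PP\S (NP/(S\N))\PP ((S\N)/(N/NP))/NP (NP/N)/PP PP N N/NP
CKY chart[0,8] = {NP}; S ∉ chart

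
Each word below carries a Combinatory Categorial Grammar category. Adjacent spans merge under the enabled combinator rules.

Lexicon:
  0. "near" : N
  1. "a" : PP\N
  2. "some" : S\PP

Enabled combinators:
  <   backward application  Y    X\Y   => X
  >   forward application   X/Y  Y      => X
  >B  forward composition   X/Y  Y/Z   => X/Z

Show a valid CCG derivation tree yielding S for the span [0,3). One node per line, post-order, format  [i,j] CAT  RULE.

[0,1] N  lex  "near"
[1,2] PP\N  lex  "a"
[0,2] PP  <  k=1
[2,3] S\PP  lex  "some"
[0,3] S  <  k=2

[0,3] S   <
  [0,2] PP   <
    [0,1] "near" : N
    [1,2] "a" : PP\N
  [2,3] "some" : S\PP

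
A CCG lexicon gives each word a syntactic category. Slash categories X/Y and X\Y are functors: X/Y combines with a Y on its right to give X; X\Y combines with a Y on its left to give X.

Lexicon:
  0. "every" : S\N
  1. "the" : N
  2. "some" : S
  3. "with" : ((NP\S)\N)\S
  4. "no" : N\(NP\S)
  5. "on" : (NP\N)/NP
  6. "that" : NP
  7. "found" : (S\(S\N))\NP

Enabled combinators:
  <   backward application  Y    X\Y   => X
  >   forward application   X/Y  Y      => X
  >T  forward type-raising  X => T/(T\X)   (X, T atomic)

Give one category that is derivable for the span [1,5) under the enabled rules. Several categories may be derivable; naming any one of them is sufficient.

[0,8] S   <
  [0,1] "every" : S\N
  [1,8] S\(S\N)   <
    [1,7] NP   <
      [1,5] N   <
        [1,4] NP\S   <
          [1,2] "the" : N
          [2,4] (NP\S)\N   <
            [2,3] "some" : S
            [3,4] "with" : ((NP\S)\N)\S
        [4,5] "no" : N\(NP\S)
      [5,7] NP\N   >
        [5,6] "on" : (NP\N)/NP
        [6,7] "that" : NP
    [7,8] "found" : (S\(S\N))\NP

N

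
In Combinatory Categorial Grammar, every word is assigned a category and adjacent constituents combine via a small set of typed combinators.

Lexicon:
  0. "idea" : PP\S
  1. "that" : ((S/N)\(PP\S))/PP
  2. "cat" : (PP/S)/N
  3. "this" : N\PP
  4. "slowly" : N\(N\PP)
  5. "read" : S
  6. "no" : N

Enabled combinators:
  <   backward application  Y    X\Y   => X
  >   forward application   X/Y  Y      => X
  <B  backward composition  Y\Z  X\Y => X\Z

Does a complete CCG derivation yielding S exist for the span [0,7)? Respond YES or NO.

[0,7] S   >
  [0,6] S/N   <
    [0,1] "idea" : PP\S
    [1,6] (S/N)\(PP\S)   >
      [1,2] "that" : ((S/N)\(PP\S))/PP
      [2,6] PP   >
        [2,5] PP/S   >
          [2,3] "cat" : (PP/S)/N
          [3,5] N   <
            [3,4] "this" : N\PP
            [4,5] "slowly" : N\(N\PP)
        [5,6] "read" : S
  [6,7] "no" : N

YES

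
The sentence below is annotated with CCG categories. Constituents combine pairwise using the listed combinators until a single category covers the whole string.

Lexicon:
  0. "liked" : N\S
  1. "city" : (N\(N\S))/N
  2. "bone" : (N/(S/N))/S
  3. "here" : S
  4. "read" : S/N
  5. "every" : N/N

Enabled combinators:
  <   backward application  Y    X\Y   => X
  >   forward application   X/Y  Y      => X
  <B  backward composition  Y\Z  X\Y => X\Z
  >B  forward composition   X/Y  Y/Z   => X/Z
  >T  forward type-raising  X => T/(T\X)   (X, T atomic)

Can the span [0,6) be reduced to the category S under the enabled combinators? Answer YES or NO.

N\S (N\(N\S))/N (N/(S/N))/S S S/N N/N
CKY chart[0,6] = {N, N/(N\N), NP/(NP\N), PP/(PP\N), S/(S\N)}; S ∉ chart

NO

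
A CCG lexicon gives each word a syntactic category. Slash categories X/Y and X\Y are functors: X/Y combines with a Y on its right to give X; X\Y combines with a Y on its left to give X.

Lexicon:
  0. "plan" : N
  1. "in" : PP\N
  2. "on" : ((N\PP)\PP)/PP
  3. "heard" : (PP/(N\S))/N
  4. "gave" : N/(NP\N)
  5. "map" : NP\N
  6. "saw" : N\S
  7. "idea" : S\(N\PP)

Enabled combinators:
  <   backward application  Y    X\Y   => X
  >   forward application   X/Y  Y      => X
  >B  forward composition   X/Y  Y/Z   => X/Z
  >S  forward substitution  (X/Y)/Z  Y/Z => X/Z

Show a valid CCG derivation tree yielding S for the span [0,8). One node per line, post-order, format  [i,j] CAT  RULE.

[0,8] S   <
  [0,7] N\PP   <
    [0,2] PP   <
      [0,1] "plan" : N
      [1,2] "in" : PP\N
    [2,7] (N\PP)\PP   >
      [2,3] "on" : ((N\PP)\PP)/PP
      [3,7] PP   >
        [3,6] PP/(N\S)   >
          [3,4] "heard" : (PP/(N\S))/N
          [4,6] N   >
            [4,5] "gave" : N/(NP\N)
            [5,6] "map" : NP\N
        [6,7] "saw" : N\S
  [7,8] "idea" : S\(N\PP)

[0,1] N  lex  "plan"
[1,2] PP\N  lex  "in"
[0,2] PP  <  k=1
[2,3] ((N\PP)\PP)/PP  lex  "on"
[3,4] (PP/(N\S))/N  lex  "heard"
[4,5] N/(NP\N)  lex  "gave"
[5,6] NP\N  lex  "map"
[4,6] N  >  k=5
[3,6] PP/(N\S)  >  k=4
[6,7] N\S  lex  "saw"
[3,7] PP  >  k=6
[2,7] (N\PP)\PP  >  k=3
[0,7] N\PP  <  k=2
[7,8] S\(N\PP)  lex  "idea"
[0,8] S  <  k=7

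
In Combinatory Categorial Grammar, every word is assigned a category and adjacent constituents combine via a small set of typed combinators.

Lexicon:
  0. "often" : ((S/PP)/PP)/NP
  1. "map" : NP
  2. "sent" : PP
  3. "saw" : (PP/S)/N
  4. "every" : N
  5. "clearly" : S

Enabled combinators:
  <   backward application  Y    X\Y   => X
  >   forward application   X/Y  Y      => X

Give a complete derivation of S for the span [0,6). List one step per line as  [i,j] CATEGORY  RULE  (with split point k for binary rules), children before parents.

[0,1] ((S/PP)/PP)/NP  lex  "often"
[1,2] NP  lex  "map"
[0,2] (S/PP)/PP  >  k=1
[2,3] PP  lex  "sent"
[0,3] S/PP  >  k=2
[3,4] (PP/S)/N  lex  "saw"
[4,5] N  lex  "every"
[3,5] PP/S  >  k=4
[5,6] S  lex  "clearly"
[3,6] PP  >  k=5
[0,6] S  >  k=3

[0,6] S   >
  [0,3] S/PP   >
    [0,2] (S/PP)/PP   >
      [0,1] "often" : ((S/PP)/PP)/NP
      [1,2] "map" : NP
    [2,3] "sent" : PP
  [3,6] PP   >
    [3,5] PP/S   >
      [3,4] "saw" : (PP/S)/N
      [4,5] "every" : N
    [5,6] "clearly" : S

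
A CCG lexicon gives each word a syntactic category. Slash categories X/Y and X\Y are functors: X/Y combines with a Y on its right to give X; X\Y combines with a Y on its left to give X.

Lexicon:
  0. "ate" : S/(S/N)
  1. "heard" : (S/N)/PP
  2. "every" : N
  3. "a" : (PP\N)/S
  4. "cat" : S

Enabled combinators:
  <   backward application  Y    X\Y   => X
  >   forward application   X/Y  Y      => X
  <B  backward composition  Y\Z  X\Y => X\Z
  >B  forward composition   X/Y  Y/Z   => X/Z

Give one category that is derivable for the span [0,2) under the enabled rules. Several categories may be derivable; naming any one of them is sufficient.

[0,5] S   >
  [0,2] S/PP   >B
    [0,1] "ate" : S/(S/N)
    [1,2] "heard" : (S/N)/PP
  [2,5] PP   <
    [2,3] "every" : N
    [3,5] PP\N   >
      [3,4] "a" : (PP\N)/S
      [4,5] "cat" : S

S/PP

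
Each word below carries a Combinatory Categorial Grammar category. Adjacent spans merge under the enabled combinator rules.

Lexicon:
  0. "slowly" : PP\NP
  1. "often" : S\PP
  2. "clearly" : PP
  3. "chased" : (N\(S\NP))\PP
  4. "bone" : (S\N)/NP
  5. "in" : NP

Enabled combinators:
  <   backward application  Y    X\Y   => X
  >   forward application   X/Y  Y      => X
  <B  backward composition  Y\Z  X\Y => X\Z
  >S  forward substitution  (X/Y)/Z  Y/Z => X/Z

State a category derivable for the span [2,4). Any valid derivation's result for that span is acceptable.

N\(S\NP)

[0,6] S   <
  [0,4] N   <
    [0,2] S\NP   <B
      [0,1] "slowly" : PP\NP
      [1,2] "often" : S\PP
    [2,4] N\(S\NP)   <
      [2,3] "clearly" : PP
      [3,4] "chased" : (N\(S\NP))\PP
  [4,6] S\N   >
    [4,5] "bone" : (S\N)/NP
    [5,6] "in" : NP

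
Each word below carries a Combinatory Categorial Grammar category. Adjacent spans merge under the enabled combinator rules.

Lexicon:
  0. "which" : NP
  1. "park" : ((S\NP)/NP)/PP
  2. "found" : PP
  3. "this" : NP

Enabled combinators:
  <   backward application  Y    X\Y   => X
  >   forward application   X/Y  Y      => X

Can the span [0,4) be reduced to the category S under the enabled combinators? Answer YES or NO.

[0,4] S   <
  [0,1] "which" : NP
  [1,4] S\NP   >
    [1,3] (S\NP)/NP   >
      [1,2] "park" : ((S\NP)/NP)/PP
      [2,3] "found" : PP
    [3,4] "this" : NP

YES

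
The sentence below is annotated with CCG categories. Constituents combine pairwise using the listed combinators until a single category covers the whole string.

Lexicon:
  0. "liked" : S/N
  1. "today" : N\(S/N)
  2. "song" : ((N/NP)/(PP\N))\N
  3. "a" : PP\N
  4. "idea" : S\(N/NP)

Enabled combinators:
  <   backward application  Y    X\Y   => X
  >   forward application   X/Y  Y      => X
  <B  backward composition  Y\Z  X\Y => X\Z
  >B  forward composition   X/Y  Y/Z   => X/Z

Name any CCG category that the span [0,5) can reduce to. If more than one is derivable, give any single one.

[0,5] S   <
  [0,4] N/NP   >
    [0,3] (N/NP)/(PP\N)   <
      [0,2] N   <
        [0,1] "liked" : S/N
        [1,2] "today" : N\(S/N)
      [2,3] "song" : ((N/NP)/(PP\N))\N
    [3,4] "a" : PP\N
  [4,5] "idea" : S\(N/NP)

S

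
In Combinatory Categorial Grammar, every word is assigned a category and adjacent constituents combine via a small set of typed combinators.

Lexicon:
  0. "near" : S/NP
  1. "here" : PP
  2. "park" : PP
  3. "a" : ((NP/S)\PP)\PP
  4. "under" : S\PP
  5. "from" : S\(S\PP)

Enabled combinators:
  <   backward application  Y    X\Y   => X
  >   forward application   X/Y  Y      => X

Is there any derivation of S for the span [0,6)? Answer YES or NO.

[0,6] S   >
  [0,1] "near" : S/NP
  [1,6] NP   >
    [1,4] NP/S   <
      [1,2] "here" : PP
      [2,4] (NP/S)\PP   <
        [2,3] "park" : PP
        [3,4] "a" : ((NP/S)\PP)\PP
    [4,6] S   <
      [4,5] "under" : S\PP
      [5,6] "from" : S\(S\PP)

YES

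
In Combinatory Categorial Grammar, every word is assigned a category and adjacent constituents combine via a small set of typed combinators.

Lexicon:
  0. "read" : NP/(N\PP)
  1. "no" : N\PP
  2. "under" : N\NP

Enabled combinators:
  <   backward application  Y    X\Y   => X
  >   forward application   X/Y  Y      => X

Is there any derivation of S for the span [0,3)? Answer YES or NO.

NO

NP/(N\PP) N\PP N\NP
CKY chart[0,3] = {N}; S ∉ chart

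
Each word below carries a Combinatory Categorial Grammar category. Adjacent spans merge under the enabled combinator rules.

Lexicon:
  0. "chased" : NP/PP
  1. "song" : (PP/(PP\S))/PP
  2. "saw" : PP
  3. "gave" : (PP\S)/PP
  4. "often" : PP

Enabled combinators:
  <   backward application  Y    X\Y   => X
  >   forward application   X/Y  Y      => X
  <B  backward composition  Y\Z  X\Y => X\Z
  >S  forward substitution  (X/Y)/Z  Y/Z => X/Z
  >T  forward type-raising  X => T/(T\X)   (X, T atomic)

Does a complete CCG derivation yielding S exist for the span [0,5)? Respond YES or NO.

NP/PP (PP/(PP\S))/PP PP (PP\S)/PP PP
CKY chart[0,5] = {N/(N\NP), NP, NP/(NP\NP), PP/(PP\NP), S/(S\NP)}; S ∉ chart

NO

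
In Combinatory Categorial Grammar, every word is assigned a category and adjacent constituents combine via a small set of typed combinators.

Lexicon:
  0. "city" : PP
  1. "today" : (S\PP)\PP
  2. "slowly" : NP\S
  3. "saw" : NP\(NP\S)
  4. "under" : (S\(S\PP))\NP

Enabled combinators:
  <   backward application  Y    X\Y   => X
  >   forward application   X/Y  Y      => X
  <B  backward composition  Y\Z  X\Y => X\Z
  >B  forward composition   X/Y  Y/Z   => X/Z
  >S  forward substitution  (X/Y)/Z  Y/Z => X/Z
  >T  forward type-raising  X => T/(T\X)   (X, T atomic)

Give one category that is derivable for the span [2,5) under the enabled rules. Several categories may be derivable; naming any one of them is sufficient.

S\(S\PP)

[0,5] S   <
  [0,2] S\PP   <
    [0,1] "city" : PP
    [1,2] "today" : (S\PP)\PP
  [2,5] S\(S\PP)   <
    [2,4] NP   <
      [2,3] "slowly" : NP\S
      [3,4] "saw" : NP\(NP\S)
    [4,5] "under" : (S\(S\PP))\NP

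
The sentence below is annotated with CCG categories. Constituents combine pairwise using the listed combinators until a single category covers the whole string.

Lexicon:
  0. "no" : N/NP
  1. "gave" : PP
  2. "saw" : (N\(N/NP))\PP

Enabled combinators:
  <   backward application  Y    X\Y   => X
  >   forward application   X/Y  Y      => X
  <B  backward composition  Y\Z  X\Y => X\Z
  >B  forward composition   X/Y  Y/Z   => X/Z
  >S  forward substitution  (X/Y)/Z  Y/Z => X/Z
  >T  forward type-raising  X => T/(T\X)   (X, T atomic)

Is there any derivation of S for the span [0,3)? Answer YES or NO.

N/NP PP (N\(N/NP))\PP
CKY chart[0,3] = {N, N/(N\N), NP/(NP\N), PP/(PP\N), S/(S\N)}; S ∉ chart

NO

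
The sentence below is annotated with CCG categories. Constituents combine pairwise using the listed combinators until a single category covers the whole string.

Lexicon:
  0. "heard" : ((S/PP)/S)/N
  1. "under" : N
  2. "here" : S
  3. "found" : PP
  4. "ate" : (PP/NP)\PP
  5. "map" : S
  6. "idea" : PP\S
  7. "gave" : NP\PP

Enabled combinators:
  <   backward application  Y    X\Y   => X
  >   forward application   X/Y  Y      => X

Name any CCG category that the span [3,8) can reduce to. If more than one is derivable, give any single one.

[0,8] S   >
  [0,3] S/PP   >
    [0,2] (S/PP)/S   >
      [0,1] "heard" : ((S/PP)/S)/N
      [1,2] "under" : N
    [2,3] "here" : S
  [3,8] PP   >
    [3,5] PP/NP   <
      [3,4] "found" : PP
      [4,5] "ate" : (PP/NP)\PP
    [5,8] NP   <
      [5,7] PP   <
        [5,6] "map" : S
        [6,7] "idea" : PP\S
      [7,8] "gave" : NP\PP

PP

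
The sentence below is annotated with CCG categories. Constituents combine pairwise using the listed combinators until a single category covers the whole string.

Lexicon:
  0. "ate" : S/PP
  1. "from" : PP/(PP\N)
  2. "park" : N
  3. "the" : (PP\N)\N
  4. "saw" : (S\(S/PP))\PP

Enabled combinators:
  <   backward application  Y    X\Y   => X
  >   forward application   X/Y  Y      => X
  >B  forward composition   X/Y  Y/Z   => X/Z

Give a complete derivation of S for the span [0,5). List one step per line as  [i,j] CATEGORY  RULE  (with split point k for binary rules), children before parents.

[0,1] S/PP  lex  "ate"
[1,2] PP/(PP\N)  lex  "from"
[2,3] N  lex  "park"
[3,4] (PP\N)\N  lex  "the"
[2,4] PP\N  <  k=3
[1,4] PP  >  k=2
[4,5] (S\(S/PP))\PP  lex  "saw"
[1,5] S\(S/PP)  <  k=4
[0,5] S  <  k=1

[0,5] S   <
  [0,1] "ate" : S/PP
  [1,5] S\(S/PP)   <
    [1,4] PP   >
      [1,2] "from" : PP/(PP\N)
      [2,4] PP\N   <
        [2,3] "park" : N
        [3,4] "the" : (PP\N)\N
    [4,5] "saw" : (S\(S/PP))\PP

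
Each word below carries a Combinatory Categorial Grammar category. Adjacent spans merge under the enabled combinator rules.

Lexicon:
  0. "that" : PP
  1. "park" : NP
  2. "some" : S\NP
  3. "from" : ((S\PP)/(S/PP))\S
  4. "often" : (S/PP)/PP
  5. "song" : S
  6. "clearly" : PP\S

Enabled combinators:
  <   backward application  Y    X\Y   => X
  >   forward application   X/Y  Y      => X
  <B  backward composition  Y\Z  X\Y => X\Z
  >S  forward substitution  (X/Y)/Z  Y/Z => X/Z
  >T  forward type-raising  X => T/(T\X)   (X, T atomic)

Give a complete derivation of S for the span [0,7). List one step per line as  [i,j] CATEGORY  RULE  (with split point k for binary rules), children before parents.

[0,7] S   <
  [0,1] "that" : PP
  [1,7] S\PP   >
    [1,4] (S\PP)/(S/PP)   <
      [1,3] S   <
        [1,2] "park" : NP
        [2,3] "some" : S\NP
      [3,4] "from" : ((S\PP)/(S/PP))\S
    [4,7] S/PP   >
      [4,5] "often" : (S/PP)/PP
      [5,7] PP   <
        [5,6] "song" : S
        [6,7] "clearly" : PP\S

[0,1] PP  lex  "that"
[1,2] NP  lex  "park"
[2,3] S\NP  lex  "some"
[1,3] S  <  k=2
[3,4] ((S\PP)/(S/PP))\S  lex  "from"
[1,4] (S\PP)/(S/PP)  <  k=3
[4,5] (S/PP)/PP  lex  "often"
[5,6] S  lex  "song"
[6,7] PP\S  lex  "clearly"
[5,7] PP  <  k=6
[4,7] S/PP  >  k=5
[1,7] S\PP  >  k=4
[0,7] S  <  k=1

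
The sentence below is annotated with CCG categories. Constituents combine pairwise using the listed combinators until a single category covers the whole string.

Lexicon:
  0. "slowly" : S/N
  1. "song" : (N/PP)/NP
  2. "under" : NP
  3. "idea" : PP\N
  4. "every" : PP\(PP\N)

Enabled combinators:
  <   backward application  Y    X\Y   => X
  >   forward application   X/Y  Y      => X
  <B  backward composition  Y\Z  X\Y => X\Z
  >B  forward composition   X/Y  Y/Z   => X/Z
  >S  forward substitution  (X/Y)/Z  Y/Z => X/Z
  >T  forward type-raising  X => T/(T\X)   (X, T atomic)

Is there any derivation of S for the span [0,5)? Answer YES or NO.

[0,5] S   >
  [0,3] S/PP   >B
    [0,1] "slowly" : S/N
    [1,3] N/PP   >
      [1,2] "song" : (N/PP)/NP
      [2,3] "under" : NP
  [3,5] PP   <
    [3,4] "idea" : PP\N
    [4,5] "every" : PP\(PP\N)

YES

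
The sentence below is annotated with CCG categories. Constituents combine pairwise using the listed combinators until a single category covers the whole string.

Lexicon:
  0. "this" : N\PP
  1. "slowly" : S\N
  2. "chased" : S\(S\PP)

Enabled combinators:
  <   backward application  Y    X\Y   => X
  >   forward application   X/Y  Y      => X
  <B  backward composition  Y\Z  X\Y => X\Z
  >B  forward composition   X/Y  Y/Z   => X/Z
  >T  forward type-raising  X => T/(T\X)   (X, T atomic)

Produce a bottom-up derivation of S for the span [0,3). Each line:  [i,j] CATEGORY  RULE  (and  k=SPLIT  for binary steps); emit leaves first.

[0,1] N\PP  lex  "this"
[1,2] S\N  lex  "slowly"
[0,2] S\PP  <B  k=1
[2,3] S\(S\PP)  lex  "chased"
[0,3] S  <  k=2

[0,3] S   <
  [0,2] S\PP   <B
    [0,1] "this" : N\PP
    [1,2] "slowly" : S\N
  [2,3] "chased" : S\(S\PP)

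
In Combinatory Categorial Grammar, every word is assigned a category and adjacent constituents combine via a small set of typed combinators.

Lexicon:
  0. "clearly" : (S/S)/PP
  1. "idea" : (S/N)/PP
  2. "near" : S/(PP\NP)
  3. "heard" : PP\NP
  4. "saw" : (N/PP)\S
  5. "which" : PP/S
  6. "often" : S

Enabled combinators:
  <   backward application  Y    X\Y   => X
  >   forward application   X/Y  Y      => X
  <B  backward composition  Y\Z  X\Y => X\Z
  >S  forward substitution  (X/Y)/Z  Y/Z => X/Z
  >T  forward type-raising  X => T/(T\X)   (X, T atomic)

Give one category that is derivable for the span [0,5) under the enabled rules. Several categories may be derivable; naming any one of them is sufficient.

S/PP

[0,7] S   >
  [0,5] S/PP   >S
    [0,1] "clearly" : (S/S)/PP
    [1,5] S/PP   >S
      [1,2] "idea" : (S/N)/PP
      [2,5] N/PP   <
        [2,4] S   >
          [2,3] "near" : S/(PP\NP)
          [3,4] "heard" : PP\NP
        [4,5] "saw" : (N/PP)\S
  [5,7] PP   >
    [5,6] "which" : PP/S
    [6,7] "often" : S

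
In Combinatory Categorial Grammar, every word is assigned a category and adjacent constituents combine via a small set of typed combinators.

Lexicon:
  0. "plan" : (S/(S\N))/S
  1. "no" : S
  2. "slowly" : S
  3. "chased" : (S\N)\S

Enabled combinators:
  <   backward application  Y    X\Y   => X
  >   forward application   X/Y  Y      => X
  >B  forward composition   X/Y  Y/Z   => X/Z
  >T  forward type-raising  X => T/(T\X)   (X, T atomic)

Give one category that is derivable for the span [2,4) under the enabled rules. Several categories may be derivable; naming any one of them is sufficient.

[0,4] S   >
  [0,2] S/(S\N)   >
    [0,1] "plan" : (S/(S\N))/S
    [1,2] "no" : S
  [2,4] S\N   <
    [2,3] "slowly" : S
    [3,4] "chased" : (S\N)\S

S\N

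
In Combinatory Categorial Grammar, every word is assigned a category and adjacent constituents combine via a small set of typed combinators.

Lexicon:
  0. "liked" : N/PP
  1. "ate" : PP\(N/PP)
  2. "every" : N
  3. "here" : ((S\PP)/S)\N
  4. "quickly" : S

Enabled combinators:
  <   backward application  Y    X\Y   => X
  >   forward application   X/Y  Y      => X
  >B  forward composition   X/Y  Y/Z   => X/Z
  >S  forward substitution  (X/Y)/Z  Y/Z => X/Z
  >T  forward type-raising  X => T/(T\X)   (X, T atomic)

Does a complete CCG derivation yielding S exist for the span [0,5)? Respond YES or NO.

[0,5] S   <
  [0,2] PP   <
    [0,1] "liked" : N/PP
    [1,2] "ate" : PP\(N/PP)
  [2,5] S\PP   >
    [2,4] (S\PP)/S   <
      [2,3] "every" : N
      [3,4] "here" : ((S\PP)/S)\N
    [4,5] "quickly" : S

YES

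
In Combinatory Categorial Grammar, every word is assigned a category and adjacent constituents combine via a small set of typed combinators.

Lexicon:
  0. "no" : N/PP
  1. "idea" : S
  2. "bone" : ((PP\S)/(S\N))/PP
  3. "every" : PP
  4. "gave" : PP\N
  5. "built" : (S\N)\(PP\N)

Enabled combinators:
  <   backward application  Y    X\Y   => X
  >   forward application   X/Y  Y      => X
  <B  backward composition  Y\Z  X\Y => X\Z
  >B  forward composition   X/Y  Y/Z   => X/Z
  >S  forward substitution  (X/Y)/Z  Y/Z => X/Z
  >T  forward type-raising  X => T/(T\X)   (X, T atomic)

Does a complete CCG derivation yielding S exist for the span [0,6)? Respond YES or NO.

N/PP S ((PP\S)/(S\N))/PP PP PP\N (S\N)\(PP\N)
CKY chart[0,6] = {N, N/(N\N), N/(PP\PP), NP/(NP\N), PP/(PP\N), S/(S\N)}; S ∉ chart

NO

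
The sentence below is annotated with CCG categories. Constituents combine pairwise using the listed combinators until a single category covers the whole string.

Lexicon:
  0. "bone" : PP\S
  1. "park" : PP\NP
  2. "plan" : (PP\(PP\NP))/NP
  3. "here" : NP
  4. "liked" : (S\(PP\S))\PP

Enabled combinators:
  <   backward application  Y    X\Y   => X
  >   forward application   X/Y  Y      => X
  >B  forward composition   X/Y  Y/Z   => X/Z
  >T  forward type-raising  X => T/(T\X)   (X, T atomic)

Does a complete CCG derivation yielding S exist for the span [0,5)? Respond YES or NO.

[0,5] S   <
  [0,1] "bone" : PP\S
  [1,5] S\(PP\S)   <
    [1,4] PP   <
      [1,2] "park" : PP\NP
      [2,4] PP\(PP\NP)   >
        [2,3] "plan" : (PP\(PP\NP))/NP
        [3,4] "here" : NP
    [4,5] "liked" : (S\(PP\S))\PP

YES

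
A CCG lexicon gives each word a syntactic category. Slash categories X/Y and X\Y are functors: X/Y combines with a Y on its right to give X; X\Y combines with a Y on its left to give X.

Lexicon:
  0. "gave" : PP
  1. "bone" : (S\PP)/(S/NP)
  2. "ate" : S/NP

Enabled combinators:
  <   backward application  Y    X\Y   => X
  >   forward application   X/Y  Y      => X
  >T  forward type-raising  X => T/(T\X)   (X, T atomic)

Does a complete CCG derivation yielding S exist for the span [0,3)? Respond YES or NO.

YES

[0,3] S   >
  [0,1] S/(S\PP)   >T
    [0,1] "gave" : PP
  [1,3] S\PP   >
    [1,2] "bone" : (S\PP)/(S/NP)
    [2,3] "ate" : S/NP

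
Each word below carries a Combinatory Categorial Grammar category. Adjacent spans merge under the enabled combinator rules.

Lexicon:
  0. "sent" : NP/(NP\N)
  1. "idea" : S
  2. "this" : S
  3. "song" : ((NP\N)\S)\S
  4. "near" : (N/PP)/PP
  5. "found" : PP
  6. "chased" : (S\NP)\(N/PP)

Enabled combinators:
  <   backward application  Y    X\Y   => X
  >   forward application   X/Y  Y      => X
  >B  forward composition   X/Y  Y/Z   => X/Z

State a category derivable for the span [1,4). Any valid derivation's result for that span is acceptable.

[0,7] S   <
  [0,4] NP   >
    [0,1] "sent" : NP/(NP\N)
    [1,4] NP\N   <
      [1,2] "idea" : S
      [2,4] (NP\N)\S   <
        [2,3] "this" : S
        [3,4] "song" : ((NP\N)\S)\S
  [4,7] S\NP   <
    [4,6] N/PP   >
      [4,5] "near" : (N/PP)/PP
      [5,6] "found" : PP
    [6,7] "chased" : (S\NP)\(N/PP)

NP\N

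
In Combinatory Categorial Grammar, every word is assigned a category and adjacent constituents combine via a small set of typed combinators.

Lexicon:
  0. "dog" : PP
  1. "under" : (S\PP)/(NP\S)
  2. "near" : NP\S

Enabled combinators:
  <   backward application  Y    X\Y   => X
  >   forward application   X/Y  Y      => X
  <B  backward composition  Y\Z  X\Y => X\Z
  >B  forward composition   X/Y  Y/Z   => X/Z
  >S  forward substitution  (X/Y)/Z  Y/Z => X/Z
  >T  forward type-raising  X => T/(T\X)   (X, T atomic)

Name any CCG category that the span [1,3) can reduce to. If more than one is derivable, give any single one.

[0,3] S   >
  [0,1] S/(S\PP)   >T
    [0,1] "dog" : PP
  [1,3] S\PP   >
    [1,2] "under" : (S\PP)/(NP\S)
    [2,3] "near" : NP\S

S\PP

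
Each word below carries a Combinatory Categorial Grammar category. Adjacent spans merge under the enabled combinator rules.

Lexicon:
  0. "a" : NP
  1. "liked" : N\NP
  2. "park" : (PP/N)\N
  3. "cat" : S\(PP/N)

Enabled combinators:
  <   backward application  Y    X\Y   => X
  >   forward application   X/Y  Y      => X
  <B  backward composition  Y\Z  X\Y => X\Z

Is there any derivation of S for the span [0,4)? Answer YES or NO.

YES

[0,4] S   <
  [0,3] PP/N   <
    [0,2] N   <
      [0,1] "a" : NP
      [1,2] "liked" : N\NP
    [2,3] "park" : (PP/N)\N
  [3,4] "cat" : S\(PP/N)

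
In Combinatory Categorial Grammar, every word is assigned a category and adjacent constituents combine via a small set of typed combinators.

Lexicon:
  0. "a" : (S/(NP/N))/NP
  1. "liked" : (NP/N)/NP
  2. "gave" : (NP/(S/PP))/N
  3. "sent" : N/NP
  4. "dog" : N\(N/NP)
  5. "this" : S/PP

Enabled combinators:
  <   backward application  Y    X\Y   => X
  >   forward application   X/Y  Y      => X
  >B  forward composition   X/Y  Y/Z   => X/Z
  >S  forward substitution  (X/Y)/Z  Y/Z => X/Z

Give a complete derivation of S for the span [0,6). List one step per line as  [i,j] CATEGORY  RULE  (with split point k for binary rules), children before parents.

[0,6] S   >
  [0,2] S/NP   >S
    [0,1] "a" : (S/(NP/N))/NP
    [1,2] "liked" : (NP/N)/NP
  [2,6] NP   >
    [2,5] NP/(S/PP)   >
      [2,3] "gave" : (NP/(S/PP))/N
      [3,5] N   <
        [3,4] "sent" : N/NP
        [4,5] "dog" : N\(N/NP)
    [5,6] "this" : S/PP

[0,1] (S/(NP/N))/NP  lex  "a"
[1,2] (NP/N)/NP  lex  "liked"
[0,2] S/NP  >S  k=1
[2,3] (NP/(S/PP))/N  lex  "gave"
[3,4] N/NP  lex  "sent"
[4,5] N\(N/NP)  lex  "dog"
[3,5] N  <  k=4
[2,5] NP/(S/PP)  >  k=3
[5,6] S/PP  lex  "this"
[2,6] NP  >  k=5
[0,6] S  >  k=2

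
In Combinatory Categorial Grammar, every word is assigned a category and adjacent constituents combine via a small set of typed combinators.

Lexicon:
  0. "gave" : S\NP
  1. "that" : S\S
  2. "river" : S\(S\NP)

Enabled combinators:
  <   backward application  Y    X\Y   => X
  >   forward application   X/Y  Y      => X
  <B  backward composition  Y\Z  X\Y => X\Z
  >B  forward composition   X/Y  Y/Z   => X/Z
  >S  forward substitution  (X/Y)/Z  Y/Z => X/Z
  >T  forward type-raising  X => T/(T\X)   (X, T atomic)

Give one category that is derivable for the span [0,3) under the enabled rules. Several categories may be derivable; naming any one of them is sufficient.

[0,3] S   <
  [0,2] S\NP   <B
    [0,1] "gave" : S\NP
    [1,2] "that" : S\S
  [2,3] "river" : S\(S\NP)

S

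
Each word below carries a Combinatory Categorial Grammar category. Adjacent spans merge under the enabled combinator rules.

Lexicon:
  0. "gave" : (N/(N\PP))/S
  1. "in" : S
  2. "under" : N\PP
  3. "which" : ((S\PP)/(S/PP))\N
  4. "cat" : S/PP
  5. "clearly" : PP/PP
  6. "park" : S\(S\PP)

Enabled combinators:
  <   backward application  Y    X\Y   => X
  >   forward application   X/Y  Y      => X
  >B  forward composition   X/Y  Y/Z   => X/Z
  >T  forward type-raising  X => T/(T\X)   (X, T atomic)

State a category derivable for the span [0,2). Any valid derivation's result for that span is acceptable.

[0,7] S   <
  [0,6] S\PP   >
    [0,4] (S\PP)/(S/PP)   <
      [0,3] N   >
        [0,2] N/(N\PP)   >
          [0,1] "gave" : (N/(N\PP))/S
          [1,2] "in" : S
        [2,3] "under" : N\PP
      [3,4] "which" : ((S\PP)/(S/PP))\N
    [4,6] S/PP   >B
      [4,5] "cat" : S/PP
      [5,6] "clearly" : PP/PP
  [6,7] "park" : S\(S\PP)

N/(N\PP)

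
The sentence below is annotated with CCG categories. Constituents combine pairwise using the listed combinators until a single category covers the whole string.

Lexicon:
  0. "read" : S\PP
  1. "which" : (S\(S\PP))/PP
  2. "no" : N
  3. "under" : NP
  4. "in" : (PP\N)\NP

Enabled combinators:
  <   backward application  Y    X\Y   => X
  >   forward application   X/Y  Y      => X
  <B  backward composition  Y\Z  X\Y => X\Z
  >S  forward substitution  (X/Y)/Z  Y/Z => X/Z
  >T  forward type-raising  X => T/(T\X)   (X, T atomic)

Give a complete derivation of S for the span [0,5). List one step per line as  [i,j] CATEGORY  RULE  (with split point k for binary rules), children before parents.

[0,5] S   <
  [0,1] "read" : S\PP
  [1,5] S\(S\PP)   >
    [1,2] "which" : (S\(S\PP))/PP
    [2,5] PP   >
      [2,3] PP/(PP\N)   >T
        [2,3] "no" : N
      [3,5] PP\N   <
        [3,4] "under" : NP
        [4,5] "in" : (PP\N)\NP

[0,1] S\PP  lex  "read"
[1,2] (S\(S\PP))/PP  lex  "which"
[2,3] N  lex  "no"
[2,3] PP/(PP\N)  >T
[3,4] NP  lex  "under"
[4,5] (PP\N)\NP  lex  "in"
[3,5] PP\N  <  k=4
[2,5] PP  >  k=3
[1,5] S\(S\PP)  >  k=2
[0,5] S  <  k=1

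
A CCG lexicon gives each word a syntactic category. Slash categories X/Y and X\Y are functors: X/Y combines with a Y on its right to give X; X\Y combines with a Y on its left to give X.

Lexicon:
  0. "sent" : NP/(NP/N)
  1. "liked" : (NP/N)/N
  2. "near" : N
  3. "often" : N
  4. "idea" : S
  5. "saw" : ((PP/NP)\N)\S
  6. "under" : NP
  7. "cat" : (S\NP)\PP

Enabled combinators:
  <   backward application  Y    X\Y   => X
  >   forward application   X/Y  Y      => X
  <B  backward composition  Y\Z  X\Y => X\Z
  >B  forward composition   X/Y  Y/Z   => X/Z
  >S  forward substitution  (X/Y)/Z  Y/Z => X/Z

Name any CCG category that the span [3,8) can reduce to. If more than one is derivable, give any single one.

S\NP

[0,8] S   <
  [0,3] NP   >
    [0,1] "sent" : NP/(NP/N)
    [1,3] NP/N   >
      [1,2] "liked" : (NP/N)/N
      [2,3] "near" : N
  [3,8] S\NP   <
    [3,7] PP   >
      [3,6] PP/NP   <
        [3,4] "often" : N
        [4,6] (PP/NP)\N   <
          [4,5] "idea" : S
          [5,6] "saw" : ((PP/NP)\N)\S
      [6,7] "under" : NP
    [7,8] "cat" : (S\NP)\PP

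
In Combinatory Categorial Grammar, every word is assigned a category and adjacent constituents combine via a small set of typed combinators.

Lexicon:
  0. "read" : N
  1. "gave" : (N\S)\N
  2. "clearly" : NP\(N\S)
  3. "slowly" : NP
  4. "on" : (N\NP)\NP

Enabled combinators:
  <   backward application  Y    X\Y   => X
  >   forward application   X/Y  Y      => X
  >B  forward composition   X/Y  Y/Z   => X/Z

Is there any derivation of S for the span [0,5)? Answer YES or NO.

N (N\S)\N NP\(N\S) NP (N\NP)\NP
CKY chart[0,5] = {N}; S ∉ chart

NO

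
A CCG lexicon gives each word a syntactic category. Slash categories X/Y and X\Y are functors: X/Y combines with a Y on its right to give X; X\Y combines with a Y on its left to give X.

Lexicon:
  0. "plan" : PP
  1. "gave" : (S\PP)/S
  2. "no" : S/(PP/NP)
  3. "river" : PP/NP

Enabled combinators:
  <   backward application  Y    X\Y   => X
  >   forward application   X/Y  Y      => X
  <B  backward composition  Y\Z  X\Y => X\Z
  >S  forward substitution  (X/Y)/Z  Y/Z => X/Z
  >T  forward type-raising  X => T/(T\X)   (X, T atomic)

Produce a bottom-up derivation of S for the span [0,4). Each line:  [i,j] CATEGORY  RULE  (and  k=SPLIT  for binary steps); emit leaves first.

[0,4] S   <
  [0,1] "plan" : PP
  [1,4] S\PP   >
    [1,2] "gave" : (S\PP)/S
    [2,4] S   >
      [2,3] "no" : S/(PP/NP)
      [3,4] "river" : PP/NP

[0,1] PP  lex  "plan"
[1,2] (S\PP)/S  lex  "gave"
[2,3] S/(PP/NP)  lex  "no"
[3,4] PP/NP  lex  "river"
[2,4] S  >  k=3
[1,4] S\PP  >  k=2
[0,4] S  <  k=1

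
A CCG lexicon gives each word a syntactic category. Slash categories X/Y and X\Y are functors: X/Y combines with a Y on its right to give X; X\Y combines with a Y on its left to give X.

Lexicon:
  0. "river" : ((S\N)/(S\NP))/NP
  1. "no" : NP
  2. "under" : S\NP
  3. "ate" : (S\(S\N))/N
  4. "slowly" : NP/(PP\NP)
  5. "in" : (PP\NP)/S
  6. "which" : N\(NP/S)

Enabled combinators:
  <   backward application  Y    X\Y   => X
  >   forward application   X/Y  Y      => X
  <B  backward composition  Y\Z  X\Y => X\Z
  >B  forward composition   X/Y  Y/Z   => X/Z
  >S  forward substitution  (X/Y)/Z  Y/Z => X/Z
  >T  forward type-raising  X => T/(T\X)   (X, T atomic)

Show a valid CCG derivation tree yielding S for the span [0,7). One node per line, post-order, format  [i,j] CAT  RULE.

[0,1] ((S\N)/(S\NP))/NP  lex  "river"
[1,2] NP  lex  "no"
[0,2] (S\N)/(S\NP)  >  k=1
[2,3] S\NP  lex  "under"
[0,3] S\N  >  k=2
[3,4] (S\(S\N))/N  lex  "ate"
[4,5] NP/(PP\NP)  lex  "slowly"
[5,6] (PP\NP)/S  lex  "in"
[4,6] NP/S  >B  k=5
[6,7] N\(NP/S)  lex  "which"
[4,7] N  <  k=6
[3,7] S\(S\N)  >  k=4
[0,7] S  <  k=3

[0,7] S   <
  [0,3] S\N   >
    [0,2] (S\N)/(S\NP)   >
      [0,1] "river" : ((S\N)/(S\NP))/NP
      [1,2] "no" : NP
    [2,3] "under" : S\NP
  [3,7] S\(S\N)   >
    [3,4] "ate" : (S\(S\N))/N
    [4,7] N   <
      [4,6] NP/S   >B
        [4,5] "slowly" : NP/(PP\NP)
        [5,6] "in" : (PP\NP)/S
      [6,7] "which" : N\(NP/S)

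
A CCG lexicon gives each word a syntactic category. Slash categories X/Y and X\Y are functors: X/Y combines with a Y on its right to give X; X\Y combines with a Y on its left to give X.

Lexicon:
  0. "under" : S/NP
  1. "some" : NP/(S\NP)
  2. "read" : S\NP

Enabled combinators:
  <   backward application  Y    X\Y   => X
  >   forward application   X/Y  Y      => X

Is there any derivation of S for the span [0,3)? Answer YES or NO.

[0,3] S   >
  [0,1] "under" : S/NP
  [1,3] NP   >
    [1,2] "some" : NP/(S\NP)
    [2,3] "read" : S\NP

YES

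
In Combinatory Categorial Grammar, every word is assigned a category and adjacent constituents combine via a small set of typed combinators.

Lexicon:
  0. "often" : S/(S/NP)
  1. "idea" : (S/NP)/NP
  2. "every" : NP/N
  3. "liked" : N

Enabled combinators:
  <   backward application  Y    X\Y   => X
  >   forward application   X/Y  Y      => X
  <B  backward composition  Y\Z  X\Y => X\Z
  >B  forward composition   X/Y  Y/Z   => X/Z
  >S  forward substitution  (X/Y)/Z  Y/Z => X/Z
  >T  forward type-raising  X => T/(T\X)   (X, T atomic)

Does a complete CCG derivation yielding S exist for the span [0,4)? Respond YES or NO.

YES

[0,4] S   >
  [0,1] "often" : S/(S/NP)
  [1,4] S/NP   >
    [1,2] "idea" : (S/NP)/NP
    [2,4] NP   >
      [2,3] "every" : NP/N
      [3,4] "liked" : N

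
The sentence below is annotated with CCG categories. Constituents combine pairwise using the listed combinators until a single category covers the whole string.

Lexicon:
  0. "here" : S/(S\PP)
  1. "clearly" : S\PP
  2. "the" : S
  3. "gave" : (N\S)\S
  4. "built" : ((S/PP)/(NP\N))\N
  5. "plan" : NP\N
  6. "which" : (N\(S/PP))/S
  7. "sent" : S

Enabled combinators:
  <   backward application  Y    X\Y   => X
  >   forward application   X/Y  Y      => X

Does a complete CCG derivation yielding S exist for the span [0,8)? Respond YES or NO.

S/(S\PP) S\PP S (N\S)\S ((S/PP)/(NP\N))\N NP\N (N\(S/PP))/S S
CKY chart[0,8] = {N}; S ∉ chart

NO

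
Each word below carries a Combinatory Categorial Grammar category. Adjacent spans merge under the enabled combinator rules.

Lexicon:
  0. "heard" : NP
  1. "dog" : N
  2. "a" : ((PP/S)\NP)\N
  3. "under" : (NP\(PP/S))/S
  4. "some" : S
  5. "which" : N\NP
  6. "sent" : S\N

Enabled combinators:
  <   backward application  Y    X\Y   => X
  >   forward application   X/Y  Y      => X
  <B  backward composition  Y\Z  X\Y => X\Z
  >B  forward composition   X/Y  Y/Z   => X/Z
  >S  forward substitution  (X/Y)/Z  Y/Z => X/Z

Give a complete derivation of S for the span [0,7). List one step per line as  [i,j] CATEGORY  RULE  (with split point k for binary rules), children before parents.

[0,1] NP  lex  "heard"
[1,2] N  lex  "dog"
[2,3] ((PP/S)\NP)\N  lex  "a"
[1,3] (PP/S)\NP  <  k=2
[0,3] PP/S  <  k=1
[3,4] (NP\(PP/S))/S  lex  "under"
[4,5] S  lex  "some"
[3,5] NP\(PP/S)  >  k=4
[0,5] NP  <  k=3
[5,6] N\NP  lex  "which"
[6,7] S\N  lex  "sent"
[5,7] S\NP  <B  k=6
[0,7] S  <  k=5

[0,7] S   <
  [0,5] NP   <
    [0,3] PP/S   <
      [0,1] "heard" : NP
      [1,3] (PP/S)\NP   <
        [1,2] "dog" : N
        [2,3] "a" : ((PP/S)\NP)\N
    [3,5] NP\(PP/S)   >
      [3,4] "under" : (NP\(PP/S))/S
      [4,5] "some" : S
  [5,7] S\NP   <B
    [5,6] "which" : N\NP
    [6,7] "sent" : S\N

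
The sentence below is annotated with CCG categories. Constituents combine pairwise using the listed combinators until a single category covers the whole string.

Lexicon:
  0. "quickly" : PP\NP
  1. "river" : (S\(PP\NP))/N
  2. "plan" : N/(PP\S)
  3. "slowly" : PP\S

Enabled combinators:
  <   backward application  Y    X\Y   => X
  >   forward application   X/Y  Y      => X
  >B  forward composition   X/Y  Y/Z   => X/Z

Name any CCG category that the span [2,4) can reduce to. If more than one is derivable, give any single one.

N

[0,4] S   <
  [0,1] "quickly" : PP\NP
  [1,4] S\(PP\NP)   >
    [1,2] "river" : (S\(PP\NP))/N
    [2,4] N   >
      [2,3] "plan" : N/(PP\S)
      [3,4] "slowly" : PP\S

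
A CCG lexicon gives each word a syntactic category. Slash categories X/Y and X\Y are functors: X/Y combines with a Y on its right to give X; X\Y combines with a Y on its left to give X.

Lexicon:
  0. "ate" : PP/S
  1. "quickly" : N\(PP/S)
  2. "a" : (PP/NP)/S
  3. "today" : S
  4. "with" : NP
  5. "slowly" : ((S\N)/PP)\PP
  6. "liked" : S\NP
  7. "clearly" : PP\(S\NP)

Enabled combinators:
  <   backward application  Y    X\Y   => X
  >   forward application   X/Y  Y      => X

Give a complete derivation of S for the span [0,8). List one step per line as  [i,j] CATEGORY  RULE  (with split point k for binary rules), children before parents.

[0,8] S   <
  [0,2] N   <
    [0,1] "ate" : PP/S
    [1,2] "quickly" : N\(PP/S)
  [2,8] S\N   >
    [2,6] (S\N)/PP   <
      [2,5] PP   >
        [2,4] PP/NP   >
          [2,3] "a" : (PP/NP)/S
          [3,4] "today" : S
        [4,5] "with" : NP
      [5,6] "slowly" : ((S\N)/PP)\PP
    [6,8] PP   <
      [6,7] "liked" : S\NP
      [7,8] "clearly" : PP\(S\NP)

[0,1] PP/S  lex  "ate"
[1,2] N\(PP/S)  lex  "quickly"
[0,2] N  <  k=1
[2,3] (PP/NP)/S  lex  "a"
[3,4] S  lex  "today"
[2,4] PP/NP  >  k=3
[4,5] NP  lex  "with"
[2,5] PP  >  k=4
[5,6] ((S\N)/PP)\PP  lex  "slowly"
[2,6] (S\N)/PP  <  k=5
[6,7] S\NP  lex  "liked"
[7,8] PP\(S\NP)  lex  "clearly"
[6,8] PP  <  k=7
[2,8] S\N  >  k=6
[0,8] S  <  k=2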